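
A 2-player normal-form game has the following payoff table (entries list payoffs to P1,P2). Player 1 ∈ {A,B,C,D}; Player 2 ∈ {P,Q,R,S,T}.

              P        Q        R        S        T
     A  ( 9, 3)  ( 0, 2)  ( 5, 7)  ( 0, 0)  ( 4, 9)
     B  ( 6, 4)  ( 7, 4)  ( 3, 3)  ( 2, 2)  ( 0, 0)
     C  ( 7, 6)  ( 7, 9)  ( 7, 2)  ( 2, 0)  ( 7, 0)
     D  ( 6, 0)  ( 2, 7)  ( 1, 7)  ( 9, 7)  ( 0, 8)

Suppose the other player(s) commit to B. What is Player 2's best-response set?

u_2(P vs B) = 4
u_2(Q vs B) = 4
u_2(R vs B) = 3
u_2(S vs B) = 2
u_2(T vs B) = 0
max payoff 4 at {P,Q}

P2 best: {P,Q}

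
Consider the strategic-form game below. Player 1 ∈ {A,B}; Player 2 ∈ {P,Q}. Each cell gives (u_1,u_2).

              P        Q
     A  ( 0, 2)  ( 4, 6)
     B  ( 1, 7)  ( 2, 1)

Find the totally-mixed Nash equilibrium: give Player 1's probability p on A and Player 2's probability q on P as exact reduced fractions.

P1 indiff ⇒ q·0+(1-q)·4 = q·1+(1-q)·2 ⇒ q(-1) = (1-q)(-2) ⇒ q = 2/3
P2 indiff ⇒ p·2+(1-p)·7 = p·6+(1-p)·1 ⇒ p(-4) = (1-p)(-6) ⇒ p = 3/5

(p,q) = (3/5, 2/3)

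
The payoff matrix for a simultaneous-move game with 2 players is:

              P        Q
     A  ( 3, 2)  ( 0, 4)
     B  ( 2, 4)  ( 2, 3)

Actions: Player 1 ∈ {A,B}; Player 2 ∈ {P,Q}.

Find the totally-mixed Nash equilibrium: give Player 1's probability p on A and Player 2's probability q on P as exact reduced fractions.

p=1/3, q=2/3

P1 indiff ⇒ q·3+(1-q)·0 = q·2+(1-q)·2 ⇒ q(1) = (1-q)(2) ⇒ q = 2/3
P2 indiff ⇒ p·2+(1-p)·4 = p·4+(1-p)·3 ⇒ p(-2) = (1-p)(-1) ⇒ p = 1/3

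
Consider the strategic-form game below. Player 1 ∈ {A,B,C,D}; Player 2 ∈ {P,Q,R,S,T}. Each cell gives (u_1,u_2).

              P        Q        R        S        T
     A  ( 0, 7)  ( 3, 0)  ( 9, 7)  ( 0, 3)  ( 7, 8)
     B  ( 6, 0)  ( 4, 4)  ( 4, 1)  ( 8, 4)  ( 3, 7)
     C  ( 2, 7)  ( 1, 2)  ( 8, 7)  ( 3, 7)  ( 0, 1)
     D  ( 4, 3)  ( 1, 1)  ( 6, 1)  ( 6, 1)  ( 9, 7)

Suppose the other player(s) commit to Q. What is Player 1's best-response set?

u_1(A vs Q) = 3
u_1(B vs Q) = 4
u_1(C vs Q) = 1
u_1(D vs Q) = 1
max payoff 4 at {B}

argmax u_1 = {B}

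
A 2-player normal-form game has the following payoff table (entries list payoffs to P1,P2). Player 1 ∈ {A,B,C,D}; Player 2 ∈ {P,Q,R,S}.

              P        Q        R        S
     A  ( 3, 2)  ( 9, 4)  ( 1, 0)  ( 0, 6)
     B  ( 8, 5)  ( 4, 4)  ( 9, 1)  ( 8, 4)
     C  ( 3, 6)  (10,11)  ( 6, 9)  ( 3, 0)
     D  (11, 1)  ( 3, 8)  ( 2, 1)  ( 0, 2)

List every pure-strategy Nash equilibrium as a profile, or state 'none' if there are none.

PSNE = {(C,Q)}

(A,P): not NE [P1→D gives 11>3; P2→S gives 6>2]
(A,Q): not NE [P1→C gives 10>9; P2→S gives 6>4]
(A,R): not NE [P1→B gives 9>1; P2→S gives 6>0]
(A,S): not NE [P1→B gives 8>0]
(B,P): not NE [P1→D gives 11>8]
(B,Q): not NE [P1→C gives 10>4; P2→P gives 5>4]
(B,R): not NE [P2→P gives 5>1]
(B,S): not NE [P2→P gives 5>4]
(C,P): not NE [P1→D gives 11>3; P2→Q gives 11>6]
(C,Q): NE
(C,R): not NE [P1→B gives 9>6; P2→Q gives 11>9]
(C,S): not NE [P1→B gives 8>3; P2→Q gives 11>0]
(D,P): not NE [P2→Q gives 8>1]
(D,Q): not NE [P1→C gives 10>3]
(D,R): not NE [P1→B gives 9>2; P2→Q gives 8>1]
(D,S): not NE [P1→B gives 8>0; P2→Q gives 8>2]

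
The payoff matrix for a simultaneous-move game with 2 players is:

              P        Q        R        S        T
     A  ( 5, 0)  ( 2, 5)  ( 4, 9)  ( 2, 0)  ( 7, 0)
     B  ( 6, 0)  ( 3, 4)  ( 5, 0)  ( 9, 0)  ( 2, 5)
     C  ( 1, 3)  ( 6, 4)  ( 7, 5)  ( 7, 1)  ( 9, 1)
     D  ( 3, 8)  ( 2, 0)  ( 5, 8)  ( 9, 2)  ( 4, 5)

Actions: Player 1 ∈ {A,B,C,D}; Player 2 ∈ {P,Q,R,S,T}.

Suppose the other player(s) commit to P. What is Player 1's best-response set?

u_1(A vs P) = 5
u_1(B vs P) = 6
u_1(C vs P) = 1
u_1(D vs P) = 3
max payoff 6 at {B}

argmax u_1 = {B}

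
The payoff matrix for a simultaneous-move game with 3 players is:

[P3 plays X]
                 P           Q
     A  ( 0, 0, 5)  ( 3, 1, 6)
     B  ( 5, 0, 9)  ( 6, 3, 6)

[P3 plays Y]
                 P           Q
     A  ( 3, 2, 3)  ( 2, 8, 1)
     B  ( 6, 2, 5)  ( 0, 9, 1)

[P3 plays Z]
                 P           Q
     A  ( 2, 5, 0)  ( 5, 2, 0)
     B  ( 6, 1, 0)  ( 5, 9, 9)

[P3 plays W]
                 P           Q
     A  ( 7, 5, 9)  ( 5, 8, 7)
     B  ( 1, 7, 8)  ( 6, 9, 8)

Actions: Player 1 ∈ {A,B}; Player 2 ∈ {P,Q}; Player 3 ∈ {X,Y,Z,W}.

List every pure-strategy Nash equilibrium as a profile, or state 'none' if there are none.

(A,P,X): not NE [P1→B gives 5>0; P2→Q gives 1>0; P3→W gives 9>5]
(A,P,Y): not NE [P1→B gives 6>3; P2→Q gives 8>2; P3→W gives 9>3]
(A,P,Z): not NE [P1→B gives 6>2; P3→W gives 9>0]
(A,P,W): not NE [P2→Q gives 8>5]
(A,Q,X): not NE [P1→B gives 6>3; P3→W gives 7>6]
(A,Q,Y): not NE [P3→W gives 7>1]
(A,Q,Z): not NE [P2→P gives 5>2; P3→W gives 7>0]
(A,Q,W): not NE [P1→B gives 6>5]
(B,P,X): not NE [P2→Q gives 3>0]
(B,P,Y): not NE [P2→Q gives 9>2; P3→X gives 9>5]
(B,P,Z): not NE [P2→Q gives 9>1; P3→X gives 9>0]
(B,P,W): not NE [P1→A gives 7>1; P2→Q gives 9>7; P3→X gives 9>8]
(B,Q,X): not NE [P3→Z gives 9>6]
(B,Q,Y): not NE [P1→A gives 2>0; P3→Z gives 9>1]
(B,Q,Z): NE
(B,Q,W): not NE [P3→Z gives 9>8]

NE set: (B,Q,Z)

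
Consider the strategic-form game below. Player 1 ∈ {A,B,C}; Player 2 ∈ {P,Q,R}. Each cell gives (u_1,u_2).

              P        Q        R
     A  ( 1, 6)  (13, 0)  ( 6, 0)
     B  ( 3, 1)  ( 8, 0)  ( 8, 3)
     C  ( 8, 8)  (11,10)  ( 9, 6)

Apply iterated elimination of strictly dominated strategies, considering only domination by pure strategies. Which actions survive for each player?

Survivors P1:{A,C} P2:{P,Q}

P1 drop B (C beats it: P:8>3 Q:11>8 R:9>8)
P2 drop R (P beats it: A:6>0 C:8>6)
P1→{A,C} P2→{P,Q}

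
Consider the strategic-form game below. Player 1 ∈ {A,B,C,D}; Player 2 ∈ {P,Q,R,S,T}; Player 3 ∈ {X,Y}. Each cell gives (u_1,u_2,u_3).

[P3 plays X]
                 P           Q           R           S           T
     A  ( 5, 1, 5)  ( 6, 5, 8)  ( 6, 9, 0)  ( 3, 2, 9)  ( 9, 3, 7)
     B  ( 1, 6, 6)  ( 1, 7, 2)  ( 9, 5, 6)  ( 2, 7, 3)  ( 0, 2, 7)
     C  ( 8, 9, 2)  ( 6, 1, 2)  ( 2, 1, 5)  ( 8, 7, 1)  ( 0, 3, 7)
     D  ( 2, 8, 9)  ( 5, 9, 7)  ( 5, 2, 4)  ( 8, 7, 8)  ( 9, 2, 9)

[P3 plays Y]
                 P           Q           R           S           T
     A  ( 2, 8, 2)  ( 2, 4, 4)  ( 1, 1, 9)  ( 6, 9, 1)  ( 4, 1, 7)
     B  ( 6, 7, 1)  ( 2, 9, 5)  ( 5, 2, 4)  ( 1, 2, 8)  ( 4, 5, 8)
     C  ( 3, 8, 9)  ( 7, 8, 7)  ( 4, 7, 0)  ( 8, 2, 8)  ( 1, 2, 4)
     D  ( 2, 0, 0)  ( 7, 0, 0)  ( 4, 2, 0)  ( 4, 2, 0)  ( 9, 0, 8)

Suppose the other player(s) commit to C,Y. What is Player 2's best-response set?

argmax u_2 = {P,Q}

u_2(P vs C,Y) = 8
u_2(Q vs C,Y) = 8
u_2(R vs C,Y) = 7
u_2(S vs C,Y) = 2
u_2(T vs C,Y) = 2
max payoff 8 at {P,Q}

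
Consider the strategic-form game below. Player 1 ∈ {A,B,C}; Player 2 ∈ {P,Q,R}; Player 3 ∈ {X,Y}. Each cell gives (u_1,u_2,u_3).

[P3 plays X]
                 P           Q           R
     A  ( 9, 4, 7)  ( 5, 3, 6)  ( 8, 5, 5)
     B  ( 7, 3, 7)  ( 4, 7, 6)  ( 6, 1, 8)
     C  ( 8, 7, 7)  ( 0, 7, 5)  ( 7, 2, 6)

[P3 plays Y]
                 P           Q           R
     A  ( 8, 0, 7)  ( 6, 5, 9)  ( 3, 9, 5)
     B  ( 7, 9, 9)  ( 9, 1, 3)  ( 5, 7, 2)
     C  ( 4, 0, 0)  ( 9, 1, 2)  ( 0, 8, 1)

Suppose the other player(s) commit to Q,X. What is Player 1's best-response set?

argmax u_1 = {A}

u_1(A vs Q,X) = 5
u_1(B vs Q,X) = 4
u_1(C vs Q,X) = 0
max payoff 5 at {A}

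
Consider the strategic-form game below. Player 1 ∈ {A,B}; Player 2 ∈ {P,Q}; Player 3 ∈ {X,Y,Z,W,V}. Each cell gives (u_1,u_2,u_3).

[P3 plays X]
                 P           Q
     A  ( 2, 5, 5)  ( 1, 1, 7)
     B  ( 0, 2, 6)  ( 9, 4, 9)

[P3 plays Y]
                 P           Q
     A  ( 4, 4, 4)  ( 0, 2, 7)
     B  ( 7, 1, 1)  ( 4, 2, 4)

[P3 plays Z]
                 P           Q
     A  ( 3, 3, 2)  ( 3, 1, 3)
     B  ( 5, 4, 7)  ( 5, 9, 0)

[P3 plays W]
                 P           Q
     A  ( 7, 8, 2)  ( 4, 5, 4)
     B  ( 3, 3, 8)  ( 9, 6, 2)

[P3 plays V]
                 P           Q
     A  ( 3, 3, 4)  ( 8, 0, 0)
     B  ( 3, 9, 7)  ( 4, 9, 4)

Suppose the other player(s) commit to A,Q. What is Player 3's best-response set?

argmax u_3 = {X,Y}

u_3(X vs A,Q) = 7
u_3(Y vs A,Q) = 7
u_3(Z vs A,Q) = 3
u_3(W vs A,Q) = 4
u_3(V vs A,Q) = 0
max payoff 7 at {X,Y}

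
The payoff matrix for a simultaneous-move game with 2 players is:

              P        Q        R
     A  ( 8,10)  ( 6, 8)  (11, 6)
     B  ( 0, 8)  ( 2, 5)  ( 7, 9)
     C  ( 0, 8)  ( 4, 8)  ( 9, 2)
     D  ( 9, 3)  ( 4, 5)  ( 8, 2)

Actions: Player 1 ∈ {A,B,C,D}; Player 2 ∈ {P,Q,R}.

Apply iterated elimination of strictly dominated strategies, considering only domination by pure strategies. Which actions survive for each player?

P1 drop B (A beats it: P:8>0 Q:6>2 R:11>7)
P1 drop C (A beats it: P:8>0 Q:6>4 R:11>9)
P2 drop R (P beats it: A:10>6 D:3>2)
P1→{A,D} P2→{P,Q}

Survivors P1:{A,D} P2:{P,Q}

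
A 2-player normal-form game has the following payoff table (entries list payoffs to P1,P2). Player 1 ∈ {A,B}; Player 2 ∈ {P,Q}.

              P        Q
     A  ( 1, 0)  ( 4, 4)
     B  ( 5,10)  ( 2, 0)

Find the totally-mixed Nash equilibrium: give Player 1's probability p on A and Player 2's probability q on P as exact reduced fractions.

P1 indiff ⇒ q·1+(1-q)·4 = q·5+(1-q)·2 ⇒ q(-4) = (1-q)(-2) ⇒ q = 1/3
P2 indiff ⇒ p·0+(1-p)·10 = p·4+(1-p)·0 ⇒ p(-4) = (1-p)(-10) ⇒ p = 5/7

p=5/7, q=1/3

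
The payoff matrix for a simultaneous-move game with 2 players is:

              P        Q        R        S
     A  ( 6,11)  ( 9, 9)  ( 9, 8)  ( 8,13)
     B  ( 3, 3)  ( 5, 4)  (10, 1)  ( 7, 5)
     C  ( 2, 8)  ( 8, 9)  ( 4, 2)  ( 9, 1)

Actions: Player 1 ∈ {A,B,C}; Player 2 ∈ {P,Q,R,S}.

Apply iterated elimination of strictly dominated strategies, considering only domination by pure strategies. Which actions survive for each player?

P2 drop R (P beats it: A:11>8 B:3>1 C:8>2)
P1 drop B (A beats it: P:6>3 Q:9>5 S:8>7)
P1→{A,C} P2→{P,Q,S}

IESDS → P1:{A,C} P2:{P,Q,S}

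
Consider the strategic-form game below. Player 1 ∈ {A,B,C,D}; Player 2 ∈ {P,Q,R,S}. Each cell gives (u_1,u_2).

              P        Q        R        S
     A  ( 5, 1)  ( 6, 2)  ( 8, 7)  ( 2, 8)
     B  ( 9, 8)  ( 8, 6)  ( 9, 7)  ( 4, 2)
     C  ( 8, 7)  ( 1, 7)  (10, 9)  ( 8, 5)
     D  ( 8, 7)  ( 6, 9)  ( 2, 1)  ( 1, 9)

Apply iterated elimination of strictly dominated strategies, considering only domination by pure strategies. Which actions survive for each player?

P1 drop A (B beats it: P:9>5 Q:8>6 R:9>8 S:4>2)
P1 drop D (B beats it: P:9>8 Q:8>6 R:9>2 S:4>1)
P2 drop Q (R beats it: B:7>6 C:9>7)
P2 drop S (P beats it: B:8>2 C:7>5)
P1→{B,C} P2→{P,R}

IESDS → P1:{B,C} P2:{P,R}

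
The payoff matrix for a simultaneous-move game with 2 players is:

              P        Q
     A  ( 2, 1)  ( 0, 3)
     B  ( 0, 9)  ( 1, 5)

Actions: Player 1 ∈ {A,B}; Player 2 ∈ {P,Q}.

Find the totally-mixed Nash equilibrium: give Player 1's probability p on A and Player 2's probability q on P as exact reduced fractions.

(p,q) = (2/3, 1/3)

P1 indiff ⇒ q·2+(1-q)·0 = q·0+(1-q)·1 ⇒ q(2) = (1-q)(1) ⇒ q = 1/3
P2 indiff ⇒ p·1+(1-p)·9 = p·3+(1-p)·5 ⇒ p(-2) = (1-p)(-4) ⇒ p = 2/3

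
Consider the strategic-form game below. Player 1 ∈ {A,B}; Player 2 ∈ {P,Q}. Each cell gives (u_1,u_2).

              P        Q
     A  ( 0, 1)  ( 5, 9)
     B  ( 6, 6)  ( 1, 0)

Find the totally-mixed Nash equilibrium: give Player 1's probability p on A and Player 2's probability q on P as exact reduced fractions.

P1 indiff ⇒ q·0+(1-q)·5 = q·6+(1-q)·1 ⇒ q(-6) = (1-q)(-4) ⇒ q = 2/5
P2 indiff ⇒ p·1+(1-p)·6 = p·9+(1-p)·0 ⇒ p(-8) = (1-p)(-6) ⇒ p = 3/7

(p,q) = (3/7, 2/5)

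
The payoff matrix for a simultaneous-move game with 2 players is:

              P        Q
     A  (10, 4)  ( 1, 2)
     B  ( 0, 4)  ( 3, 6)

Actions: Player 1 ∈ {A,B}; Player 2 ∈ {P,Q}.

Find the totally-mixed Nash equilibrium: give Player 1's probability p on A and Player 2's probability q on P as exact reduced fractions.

P1 indiff ⇒ q·10+(1-q)·1 = q·0+(1-q)·3 ⇒ q(10) = (1-q)(2) ⇒ q = 1/6
P2 indiff ⇒ p·4+(1-p)·4 = p·2+(1-p)·6 ⇒ p(2) = (1-p)(2) ⇒ p = 1/2

p=1/2, q=1/6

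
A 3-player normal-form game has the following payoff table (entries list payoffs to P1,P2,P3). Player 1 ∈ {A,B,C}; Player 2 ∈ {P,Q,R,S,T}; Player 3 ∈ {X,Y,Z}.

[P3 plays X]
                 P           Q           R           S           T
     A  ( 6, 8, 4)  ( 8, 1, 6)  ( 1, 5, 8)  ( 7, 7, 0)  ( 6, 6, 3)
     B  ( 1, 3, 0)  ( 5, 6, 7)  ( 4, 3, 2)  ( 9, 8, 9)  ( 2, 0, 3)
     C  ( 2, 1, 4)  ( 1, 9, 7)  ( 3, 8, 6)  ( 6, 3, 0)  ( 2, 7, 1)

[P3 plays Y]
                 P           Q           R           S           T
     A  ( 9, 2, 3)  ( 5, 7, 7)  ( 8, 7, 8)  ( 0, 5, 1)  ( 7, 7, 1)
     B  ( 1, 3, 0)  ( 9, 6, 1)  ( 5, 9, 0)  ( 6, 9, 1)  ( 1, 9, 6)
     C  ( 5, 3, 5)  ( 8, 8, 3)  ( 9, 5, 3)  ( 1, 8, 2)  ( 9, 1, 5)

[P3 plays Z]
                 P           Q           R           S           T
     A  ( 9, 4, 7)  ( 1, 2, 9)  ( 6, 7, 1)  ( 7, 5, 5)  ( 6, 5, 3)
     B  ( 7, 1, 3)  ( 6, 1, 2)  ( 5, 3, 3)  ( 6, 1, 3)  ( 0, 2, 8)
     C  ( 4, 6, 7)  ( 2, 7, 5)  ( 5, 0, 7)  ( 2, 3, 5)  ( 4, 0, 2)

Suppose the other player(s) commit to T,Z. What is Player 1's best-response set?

u_1(A vs T,Z) = 6
u_1(B vs T,Z) = 0
u_1(C vs T,Z) = 4
max payoff 6 at {A}

P1 best: {A}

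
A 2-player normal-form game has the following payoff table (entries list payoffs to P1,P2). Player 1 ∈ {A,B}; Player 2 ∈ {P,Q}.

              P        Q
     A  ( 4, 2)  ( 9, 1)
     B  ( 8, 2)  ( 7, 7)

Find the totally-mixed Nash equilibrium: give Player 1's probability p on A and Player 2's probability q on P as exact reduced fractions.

P1 indiff ⇒ q·4+(1-q)·9 = q·8+(1-q)·7 ⇒ q(-4) = (1-q)(-2) ⇒ q = 1/3
P2 indiff ⇒ p·2+(1-p)·2 = p·1+(1-p)·7 ⇒ p(1) = (1-p)(5) ⇒ p = 5/6

P1 mixes 5/6 on A; P2 mixes 1/3 on P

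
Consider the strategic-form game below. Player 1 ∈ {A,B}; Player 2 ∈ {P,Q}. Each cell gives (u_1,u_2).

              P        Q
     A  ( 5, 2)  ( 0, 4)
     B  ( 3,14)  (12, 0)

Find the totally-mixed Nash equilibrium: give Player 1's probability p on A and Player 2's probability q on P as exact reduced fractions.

(p,q) = (7/8, 6/7)

P1 indiff ⇒ q·5+(1-q)·0 = q·3+(1-q)·12 ⇒ q(2) = (1-q)(12) ⇒ q = 6/7
P2 indiff ⇒ p·2+(1-p)·14 = p·4+(1-p)·0 ⇒ p(-2) = (1-p)(-14) ⇒ p = 7/8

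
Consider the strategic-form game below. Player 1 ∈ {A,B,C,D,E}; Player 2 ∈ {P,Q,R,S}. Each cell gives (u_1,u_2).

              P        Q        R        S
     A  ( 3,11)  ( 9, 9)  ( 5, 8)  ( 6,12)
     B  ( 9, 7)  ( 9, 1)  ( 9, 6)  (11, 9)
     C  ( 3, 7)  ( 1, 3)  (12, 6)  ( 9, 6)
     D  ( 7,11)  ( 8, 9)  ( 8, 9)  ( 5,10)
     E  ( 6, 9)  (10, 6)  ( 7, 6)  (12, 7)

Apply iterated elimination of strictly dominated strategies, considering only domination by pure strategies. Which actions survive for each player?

IESDS → P1:{B,E} P2:{P,S}

P1 drop A (E beats it: P:6>3 Q:10>9 R:7>5 S:12>6)
P1 drop D (B beats it: P:9>7 Q:9>8 R:9>8 S:11>5)
P2 drop Q (P beats it: B:7>1 C:7>3 E:9>6)
P2 drop R (P beats it: B:7>6 C:7>6 E:9>6)
P1 drop C (B beats it: P:9>3 S:11>9)
P1→{B,E} P2→{P,S}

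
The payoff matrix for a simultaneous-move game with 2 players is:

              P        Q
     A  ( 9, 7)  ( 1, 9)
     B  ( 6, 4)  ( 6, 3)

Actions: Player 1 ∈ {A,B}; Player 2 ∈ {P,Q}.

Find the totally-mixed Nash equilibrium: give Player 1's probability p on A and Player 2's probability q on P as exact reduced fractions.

(p,q) = (1/3, 5/8)

P1 indiff ⇒ q·9+(1-q)·1 = q·6+(1-q)·6 ⇒ q(3) = (1-q)(5) ⇒ q = 5/8
P2 indiff ⇒ p·7+(1-p)·4 = p·9+(1-p)·3 ⇒ p(-2) = (1-p)(-1) ⇒ p = 1/3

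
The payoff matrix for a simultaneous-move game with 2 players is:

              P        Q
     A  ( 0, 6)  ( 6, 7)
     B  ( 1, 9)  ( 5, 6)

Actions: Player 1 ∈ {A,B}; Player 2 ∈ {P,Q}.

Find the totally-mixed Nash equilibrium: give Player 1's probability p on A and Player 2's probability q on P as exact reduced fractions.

(p,q) = (3/4, 1/2)

P1 indiff ⇒ q·0+(1-q)·6 = q·1+(1-q)·5 ⇒ q(-1) = (1-q)(-1) ⇒ q = 1/2
P2 indiff ⇒ p·6+(1-p)·9 = p·7+(1-p)·6 ⇒ p(-1) = (1-p)(-3) ⇒ p = 3/4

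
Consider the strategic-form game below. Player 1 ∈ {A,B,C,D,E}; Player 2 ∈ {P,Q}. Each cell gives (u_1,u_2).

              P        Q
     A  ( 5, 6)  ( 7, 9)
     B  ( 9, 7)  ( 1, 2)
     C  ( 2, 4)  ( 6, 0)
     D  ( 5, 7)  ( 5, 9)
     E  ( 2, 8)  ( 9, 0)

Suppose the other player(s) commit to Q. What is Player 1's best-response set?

u_1(A vs Q) = 7
u_1(B vs Q) = 1
u_1(C vs Q) = 6
u_1(D vs Q) = 5
u_1(E vs Q) = 9
max payoff 9 at {E}

argmax u_1 = {E}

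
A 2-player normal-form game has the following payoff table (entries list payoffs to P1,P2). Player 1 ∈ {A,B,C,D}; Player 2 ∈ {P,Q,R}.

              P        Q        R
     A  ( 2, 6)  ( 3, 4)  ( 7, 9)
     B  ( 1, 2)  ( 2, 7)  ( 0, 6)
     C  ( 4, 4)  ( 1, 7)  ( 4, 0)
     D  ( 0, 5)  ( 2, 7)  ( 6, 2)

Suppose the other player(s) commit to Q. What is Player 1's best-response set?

BR_1 = {A}

u_1(A vs Q) = 3
u_1(B vs Q) = 2
u_1(C vs Q) = 1
u_1(D vs Q) = 2
max payoff 3 at {A}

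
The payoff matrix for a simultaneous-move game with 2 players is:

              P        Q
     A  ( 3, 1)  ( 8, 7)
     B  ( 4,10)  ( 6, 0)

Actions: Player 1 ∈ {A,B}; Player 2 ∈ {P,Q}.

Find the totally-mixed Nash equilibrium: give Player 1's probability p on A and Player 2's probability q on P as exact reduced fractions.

P1 indiff ⇒ q·3+(1-q)·8 = q·4+(1-q)·6 ⇒ q(-1) = (1-q)(-2) ⇒ q = 2/3
P2 indiff ⇒ p·1+(1-p)·10 = p·7+(1-p)·0 ⇒ p(-6) = (1-p)(-10) ⇒ p = 5/8

P1 mixes 5/8 on A; P2 mixes 2/3 on P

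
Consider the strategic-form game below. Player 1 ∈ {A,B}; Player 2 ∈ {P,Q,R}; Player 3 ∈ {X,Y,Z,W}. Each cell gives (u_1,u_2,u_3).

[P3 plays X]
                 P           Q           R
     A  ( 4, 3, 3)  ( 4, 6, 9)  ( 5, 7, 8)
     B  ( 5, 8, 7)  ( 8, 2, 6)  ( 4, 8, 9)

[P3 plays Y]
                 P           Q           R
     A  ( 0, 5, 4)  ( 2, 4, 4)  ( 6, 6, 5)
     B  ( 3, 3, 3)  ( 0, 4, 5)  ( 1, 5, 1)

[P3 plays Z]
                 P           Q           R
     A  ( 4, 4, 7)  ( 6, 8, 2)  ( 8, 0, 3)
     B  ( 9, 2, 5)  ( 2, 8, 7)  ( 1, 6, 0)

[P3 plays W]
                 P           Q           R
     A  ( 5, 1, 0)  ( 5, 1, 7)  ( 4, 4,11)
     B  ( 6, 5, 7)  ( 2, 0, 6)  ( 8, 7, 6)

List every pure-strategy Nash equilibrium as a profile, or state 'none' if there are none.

(A,P,X): not NE [P1→B gives 5>4; P2→R gives 7>3; P3→Z gives 7>3]
(A,P,Y): not NE [P1→B gives 3>0; P2→R gives 6>5; P3→Z gives 7>4]
(A,P,Z): not NE [P1→B gives 9>4; P2→Q gives 8>4]
(A,P,W): not NE [P1→B gives 6>5; P2→R gives 4>1; P3→Z gives 7>0]
(A,Q,X): not NE [P1→B gives 8>4; P2→R gives 7>6]
(A,Q,Y): not NE [P2→R gives 6>4; P3→X gives 9>4]
(A,Q,Z): not NE [P3→X gives 9>2]
(A,Q,W): not NE [P2→R gives 4>1; P3→X gives 9>7]
(A,R,X): not NE [P3→W gives 11>8]
(A,R,Y): not NE [P3→W gives 11>5]
(A,R,Z): not NE [P2→Q gives 8>0; P3→W gives 11>3]
(A,R,W): not NE [P1→B gives 8>4]
(B,P,X): NE
(B,P,Y): not NE [P2→R gives 5>3; P3→W gives 7>3]
(B,P,Z): not NE [P2→Q gives 8>2; P3→W gives 7>5]
(B,P,W): not NE [P2→R gives 7>5]
(B,Q,X): not NE [P2→R gives 8>2; P3→Z gives 7>6]
(B,Q,Y): not NE [P1→A gives 2>0; P2→R gives 5>4; P3→Z gives 7>5]
(B,Q,Z): not NE [P1→A gives 6>2]
(B,Q,W): not NE [P1→A gives 5>2; P2→R gives 7>0; P3→Z gives 7>6]
(B,R,X): not NE [P1→A gives 5>4]
(B,R,Y): not NE [P1→A gives 6>1; P3→X gives 9>1]
(B,R,Z): not NE [P1→A gives 8>1; P2→Q gives 8>6; P3→X gives 9>0]
(B,R,W): not NE [P3→X gives 9>6]

Nash profiles: (B,P,X)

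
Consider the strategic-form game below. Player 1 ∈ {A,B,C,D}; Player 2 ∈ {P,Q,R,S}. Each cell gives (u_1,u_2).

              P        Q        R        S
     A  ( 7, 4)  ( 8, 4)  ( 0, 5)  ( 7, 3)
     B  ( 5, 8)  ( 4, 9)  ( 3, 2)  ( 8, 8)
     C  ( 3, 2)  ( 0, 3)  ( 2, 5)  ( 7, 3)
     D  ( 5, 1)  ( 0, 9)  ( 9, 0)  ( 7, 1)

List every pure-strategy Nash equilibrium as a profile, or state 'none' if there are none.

(A,P): not NE [P2→R gives 5>4]
(A,Q): not NE [P2→R gives 5>4]
(A,R): not NE [P1→D gives 9>0]
(A,S): not NE [P1→B gives 8>7; P2→R gives 5>3]
(B,P): not NE [P1→A gives 7>5; P2→Q gives 9>8]
(B,Q): not NE [P1→A gives 8>4]
(B,R): not NE [P1→D gives 9>3; P2→Q gives 9>2]
(B,S): not NE [P2→Q gives 9>8]
(C,P): not NE [P1→A gives 7>3; P2→R gives 5>2]
(C,Q): not NE [P1→A gives 8>0; P2→R gives 5>3]
(C,R): not NE [P1→D gives 9>2]
(C,S): not NE [P1→B gives 8>7; P2→R gives 5>3]
(D,P): not NE [P1→A gives 7>5; P2→Q gives 9>1]
(D,Q): not NE [P1→A gives 8>0]
(D,R): not NE [P2→Q gives 9>0]
(D,S): not NE [P1→B gives 8>7; P2→Q gives 9>1]

PSNE: ∅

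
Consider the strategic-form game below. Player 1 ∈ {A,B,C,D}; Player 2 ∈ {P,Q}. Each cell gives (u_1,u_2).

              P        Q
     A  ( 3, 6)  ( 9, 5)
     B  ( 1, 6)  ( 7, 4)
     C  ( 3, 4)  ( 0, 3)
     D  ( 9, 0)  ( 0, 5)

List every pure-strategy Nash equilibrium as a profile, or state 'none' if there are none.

Equilibria: none

(A,P): not NE [P1→D gives 9>3]
(A,Q): not NE [P2→P gives 6>5]
(B,P): not NE [P1→D gives 9>1]
(B,Q): not NE [P1→A gives 9>7; P2→P gives 6>4]
(C,P): not NE [P1→D gives 9>3]
(C,Q): not NE [P1→A gives 9>0; P2→P gives 4>3]
(D,P): not NE [P2→Q gives 5>0]
(D,Q): not NE [P1→A gives 9>0]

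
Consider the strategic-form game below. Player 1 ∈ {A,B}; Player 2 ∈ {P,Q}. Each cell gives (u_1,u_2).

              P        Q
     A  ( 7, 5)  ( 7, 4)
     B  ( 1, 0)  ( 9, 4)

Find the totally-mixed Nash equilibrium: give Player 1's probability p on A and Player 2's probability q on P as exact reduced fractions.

P1 indiff ⇒ q·7+(1-q)·7 = q·1+(1-q)·9 ⇒ q(6) = (1-q)(2) ⇒ q = 1/4
P2 indiff ⇒ p·5+(1-p)·0 = p·4+(1-p)·4 ⇒ p(1) = (1-p)(4) ⇒ p = 4/5

(p,q) = (4/5, 1/4)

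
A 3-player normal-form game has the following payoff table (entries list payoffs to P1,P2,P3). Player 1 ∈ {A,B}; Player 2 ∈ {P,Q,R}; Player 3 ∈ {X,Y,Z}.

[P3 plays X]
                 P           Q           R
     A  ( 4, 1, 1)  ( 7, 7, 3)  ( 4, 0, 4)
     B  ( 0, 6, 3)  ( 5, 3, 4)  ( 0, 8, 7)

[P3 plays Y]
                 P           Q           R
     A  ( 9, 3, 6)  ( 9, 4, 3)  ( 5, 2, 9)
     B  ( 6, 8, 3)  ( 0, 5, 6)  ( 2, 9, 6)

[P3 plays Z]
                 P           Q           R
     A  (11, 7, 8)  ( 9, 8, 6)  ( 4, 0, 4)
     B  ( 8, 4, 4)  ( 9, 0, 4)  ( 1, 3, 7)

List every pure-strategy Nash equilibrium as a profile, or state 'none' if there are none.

(A,P,X): not NE [P2→Q gives 7>1; P3→Z gives 8>1]
(A,P,Y): not NE [P2→Q gives 4>3; P3→Z gives 8>6]
(A,P,Z): not NE [P2→Q gives 8>7]
(A,Q,X): not NE [P3→Z gives 6>3]
(A,Q,Y): not NE [P3→Z gives 6>3]
(A,Q,Z): NE
(A,R,X): not NE [P2→Q gives 7>0; P3→Y gives 9>4]
(A,R,Y): not NE [P2→Q gives 4>2]
(A,R,Z): not NE [P2→Q gives 8>0; P3→Y gives 9>4]
(B,P,X): not NE [P1→A gives 4>0; P2→R gives 8>6; P3→Z gives 4>3]
(B,P,Y): not NE [P1→A gives 9>6; P2→R gives 9>8; P3→Z gives 4>3]
(B,P,Z): not NE [P1→A gives 11>8]
(B,Q,X): not NE [P1→A gives 7>5; P2→R gives 8>3; P3→Y gives 6>4]
(B,Q,Y): not NE [P1→A gives 9>0; P2→R gives 9>5]
(B,Q,Z): not NE [P2→P gives 4>0; P3→Y gives 6>4]
(B,R,X): not NE [P1→A gives 4>0]
(B,R,Y): not NE [P1→A gives 5>2; P3→Z gives 7>6]
(B,R,Z): not NE [P1→A gives 4>1; P2→P gives 4>3]

NE set: (A,Q,Z)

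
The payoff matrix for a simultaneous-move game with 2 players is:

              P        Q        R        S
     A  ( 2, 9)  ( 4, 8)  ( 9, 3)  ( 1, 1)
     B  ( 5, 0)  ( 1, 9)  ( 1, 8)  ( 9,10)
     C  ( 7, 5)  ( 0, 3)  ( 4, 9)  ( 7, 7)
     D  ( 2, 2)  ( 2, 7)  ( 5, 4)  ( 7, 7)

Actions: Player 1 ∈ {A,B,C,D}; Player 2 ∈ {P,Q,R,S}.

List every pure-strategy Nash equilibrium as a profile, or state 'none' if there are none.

PSNE = {(B,S)}

(A,P): not NE [P1→C gives 7>2]
(A,Q): not NE [P2→P gives 9>8]
(A,R): not NE [P2→P gives 9>3]
(A,S): not NE [P1→B gives 9>1; P2→P gives 9>1]
(B,P): not NE [P1→C gives 7>5; P2→S gives 10>0]
(B,Q): not NE [P1→A gives 4>1; P2→S gives 10>9]
(B,R): not NE [P1→A gives 9>1; P2→S gives 10>8]
(B,S): NE
(C,P): not NE [P2→R gives 9>5]
(C,Q): not NE [P1→A gives 4>0; P2→R gives 9>3]
(C,R): not NE [P1→A gives 9>4]
(C,S): not NE [P1→B gives 9>7; P2→R gives 9>7]
(D,P): not NE [P1→C gives 7>2; P2→S gives 7>2]
(D,Q): not NE [P1→A gives 4>2]
(D,R): not NE [P1→A gives 9>5; P2→S gives 7>4]
(D,S): not NE [P1→B gives 9>7]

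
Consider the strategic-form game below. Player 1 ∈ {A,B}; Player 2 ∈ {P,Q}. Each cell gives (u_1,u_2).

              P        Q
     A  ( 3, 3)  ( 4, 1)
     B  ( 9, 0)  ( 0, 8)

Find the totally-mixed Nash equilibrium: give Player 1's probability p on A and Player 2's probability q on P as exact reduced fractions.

P1 mixes 4/5 on A; P2 mixes 2/5 on P

P1 indiff ⇒ q·3+(1-q)·4 = q·9+(1-q)·0 ⇒ q(-6) = (1-q)(-4) ⇒ q = 2/5
P2 indiff ⇒ p·3+(1-p)·0 = p·1+(1-p)·8 ⇒ p(2) = (1-p)(8) ⇒ p = 4/5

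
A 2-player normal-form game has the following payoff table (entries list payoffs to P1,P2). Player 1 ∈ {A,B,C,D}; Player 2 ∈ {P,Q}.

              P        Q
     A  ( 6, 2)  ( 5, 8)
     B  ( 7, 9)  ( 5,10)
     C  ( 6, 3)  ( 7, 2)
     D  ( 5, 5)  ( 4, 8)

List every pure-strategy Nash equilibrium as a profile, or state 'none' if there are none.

(A,P): not NE [P1→B gives 7>6; P2→Q gives 8>2]
(A,Q): not NE [P1→C gives 7>5]
(B,P): not NE [P2→Q gives 10>9]
(B,Q): not NE [P1→C gives 7>5]
(C,P): not NE [P1→B gives 7>6]
(C,Q): not NE [P2→P gives 3>2]
(D,P): not NE [P1→B gives 7>5; P2→Q gives 8>5]
(D,Q): not NE [P1→C gives 7>4]

No pure NE.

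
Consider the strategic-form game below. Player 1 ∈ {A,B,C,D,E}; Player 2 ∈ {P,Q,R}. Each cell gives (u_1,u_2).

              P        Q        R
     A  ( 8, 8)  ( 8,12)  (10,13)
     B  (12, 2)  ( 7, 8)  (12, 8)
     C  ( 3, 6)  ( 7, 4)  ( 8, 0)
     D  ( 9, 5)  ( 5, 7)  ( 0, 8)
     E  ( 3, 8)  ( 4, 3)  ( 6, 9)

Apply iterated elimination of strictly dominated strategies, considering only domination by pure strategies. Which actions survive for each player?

P1 drop C (A beats it: P:8>3 Q:8>7 R:10>8)
P1 drop D (B beats it: P:12>9 Q:7>5 R:12>0)
P1 drop E (A beats it: P:8>3 Q:8>4 R:10>6)
P2 drop P (Q beats it: A:12>8 B:8>2)
P1→{A,B} P2→{Q,R}

IESDS → P1:{A,B} P2:{Q,R}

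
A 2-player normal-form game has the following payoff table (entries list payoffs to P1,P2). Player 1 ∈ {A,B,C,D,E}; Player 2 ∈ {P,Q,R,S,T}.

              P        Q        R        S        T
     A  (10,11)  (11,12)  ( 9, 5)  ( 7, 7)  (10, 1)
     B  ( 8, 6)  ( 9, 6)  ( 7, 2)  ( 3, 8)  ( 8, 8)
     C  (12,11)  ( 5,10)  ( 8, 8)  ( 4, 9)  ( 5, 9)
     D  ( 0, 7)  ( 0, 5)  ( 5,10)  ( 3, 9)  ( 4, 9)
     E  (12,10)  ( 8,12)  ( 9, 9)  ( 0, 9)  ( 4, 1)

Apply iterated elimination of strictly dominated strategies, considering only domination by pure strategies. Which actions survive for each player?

IESDS → P1:{A,C,E} P2:{P,Q}

P1 drop B (A beats it: P:10>8 Q:11>9 R:9>7 S:7>3 T:10>8)
P1 drop D (A beats it: P:10>0 Q:11>0 R:9>5 S:7>3 T:10>4)
P2 drop R (P beats it: A:11>5 C:11>8 E:10>9)
P2 drop S (P beats it: A:11>7 C:11>9 E:10>9)
P2 drop T (P beats it: A:11>1 C:11>9 E:10>1)
P1→{A,C,E} P2→{P,Q}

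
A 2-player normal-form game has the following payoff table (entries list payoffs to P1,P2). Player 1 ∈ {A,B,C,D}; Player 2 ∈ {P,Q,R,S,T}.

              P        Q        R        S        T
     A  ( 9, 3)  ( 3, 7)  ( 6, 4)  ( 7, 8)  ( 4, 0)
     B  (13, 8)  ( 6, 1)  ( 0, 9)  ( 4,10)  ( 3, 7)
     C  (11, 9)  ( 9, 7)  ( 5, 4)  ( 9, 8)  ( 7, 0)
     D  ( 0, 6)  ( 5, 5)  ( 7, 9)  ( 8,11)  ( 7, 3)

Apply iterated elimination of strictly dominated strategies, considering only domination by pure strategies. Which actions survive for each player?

P2 drop Q (S beats it: A:8>7 B:10>1 C:8>7 D:11>5)
P2 drop R (S beats it: A:8>4 B:10>9 C:8>4 D:11>9)
P1 drop A (C beats it: P:11>9 S:9>7 T:7>4)
P2 drop T (P beats it: B:8>7 C:9>0 D:6>3)
P1 drop D (C beats it: P:11>0 S:9>8)
P1→{B,C} P2→{P,S}

IESDS → P1:{B,C} P2:{P,S}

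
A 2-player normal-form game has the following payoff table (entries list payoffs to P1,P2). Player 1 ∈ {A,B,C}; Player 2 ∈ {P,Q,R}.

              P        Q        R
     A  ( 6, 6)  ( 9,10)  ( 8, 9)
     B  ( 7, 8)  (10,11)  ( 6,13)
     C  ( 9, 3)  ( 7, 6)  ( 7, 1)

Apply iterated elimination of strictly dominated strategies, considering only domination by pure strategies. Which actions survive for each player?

Remaining: P1:{A,B} P2:{Q,R}

P2 drop P (Q beats it: A:10>6 B:11>8 C:6>3)
P1 drop C (A beats it: Q:9>7 R:8>7)
P1→{A,B} P2→{Q,R}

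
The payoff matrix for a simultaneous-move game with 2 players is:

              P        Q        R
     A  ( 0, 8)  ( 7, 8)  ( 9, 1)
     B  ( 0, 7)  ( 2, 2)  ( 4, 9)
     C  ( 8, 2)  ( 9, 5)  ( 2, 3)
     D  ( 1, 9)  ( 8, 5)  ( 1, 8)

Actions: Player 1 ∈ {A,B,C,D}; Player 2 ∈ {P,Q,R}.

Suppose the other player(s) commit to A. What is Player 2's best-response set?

BR_2 = {P,Q}

u_2(P vs A) = 8
u_2(Q vs A) = 8
u_2(R vs A) = 1
max payoff 8 at {P,Q}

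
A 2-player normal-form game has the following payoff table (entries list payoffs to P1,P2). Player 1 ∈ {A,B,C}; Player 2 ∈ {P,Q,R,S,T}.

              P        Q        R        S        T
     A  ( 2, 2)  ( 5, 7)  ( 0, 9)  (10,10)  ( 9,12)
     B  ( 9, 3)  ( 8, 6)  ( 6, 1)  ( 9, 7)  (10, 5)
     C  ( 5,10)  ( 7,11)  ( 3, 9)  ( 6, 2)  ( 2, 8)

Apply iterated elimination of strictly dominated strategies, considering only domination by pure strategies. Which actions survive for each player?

IESDS → P1:{A,B} P2:{S,T}

P1 drop C (B beats it: P:9>5 Q:8>7 R:6>3 S:9>6 T:10>2)
P2 drop P (Q beats it: A:7>2 B:6>3)
P2 drop Q (S beats it: A:10>7 B:7>6)
P2 drop R (S beats it: A:10>9 B:7>1)
P1→{A,B} P2→{S,T}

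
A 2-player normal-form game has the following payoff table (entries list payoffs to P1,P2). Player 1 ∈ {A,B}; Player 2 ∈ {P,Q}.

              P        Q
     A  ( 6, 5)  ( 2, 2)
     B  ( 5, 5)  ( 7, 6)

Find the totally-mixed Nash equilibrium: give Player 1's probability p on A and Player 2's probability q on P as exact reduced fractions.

P1 indiff ⇒ q·6+(1-q)·2 = q·5+(1-q)·7 ⇒ q(1) = (1-q)(5) ⇒ q = 5/6
P2 indiff ⇒ p·5+(1-p)·5 = p·2+(1-p)·6 ⇒ p(3) = (1-p)(1) ⇒ p = 1/4

P1 mixes 1/4 on A; P2 mixes 5/6 on P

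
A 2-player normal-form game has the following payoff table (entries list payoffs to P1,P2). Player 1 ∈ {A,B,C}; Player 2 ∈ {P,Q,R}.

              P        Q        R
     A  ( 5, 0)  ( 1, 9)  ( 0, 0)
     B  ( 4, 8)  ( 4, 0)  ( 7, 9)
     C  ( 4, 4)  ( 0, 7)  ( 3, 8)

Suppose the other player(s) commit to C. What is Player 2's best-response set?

argmax u_2 = {R}

u_2(P vs C) = 4
u_2(Q vs C) = 7
u_2(R vs C) = 8
max payoff 8 at {R}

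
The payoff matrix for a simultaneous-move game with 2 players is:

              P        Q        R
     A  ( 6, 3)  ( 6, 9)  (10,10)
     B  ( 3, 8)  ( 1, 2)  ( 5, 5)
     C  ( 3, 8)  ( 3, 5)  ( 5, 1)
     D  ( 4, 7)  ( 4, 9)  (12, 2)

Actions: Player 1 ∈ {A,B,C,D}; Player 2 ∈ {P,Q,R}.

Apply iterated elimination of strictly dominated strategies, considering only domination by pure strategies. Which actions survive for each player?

Survivors P1:{A,D} P2:{Q,R}

P1 drop B (A beats it: P:6>3 Q:6>1 R:10>5)
P1 drop C (A beats it: P:6>3 Q:6>3 R:10>5)
P2 drop P (Q beats it: A:9>3 D:9>7)
P1→{A,D} P2→{Q,R}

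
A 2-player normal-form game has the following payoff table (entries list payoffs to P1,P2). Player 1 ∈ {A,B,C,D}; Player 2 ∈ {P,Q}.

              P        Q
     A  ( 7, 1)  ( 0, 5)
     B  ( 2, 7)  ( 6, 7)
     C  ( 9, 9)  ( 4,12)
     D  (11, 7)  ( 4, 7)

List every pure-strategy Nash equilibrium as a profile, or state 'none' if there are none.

(A,P): not NE [P1→D gives 11>7; P2→Q gives 5>1]
(A,Q): not NE [P1→B gives 6>0]
(B,P): not NE [P1→D gives 11>2]
(B,Q): NE
(C,P): not NE [P1→D gives 11>9; P2→Q gives 12>9]
(C,Q): not NE [P1→B gives 6>4]
(D,P): NE
(D,Q): not NE [P1→B gives 6>4]

PSNE = {(B,Q), (D,P)}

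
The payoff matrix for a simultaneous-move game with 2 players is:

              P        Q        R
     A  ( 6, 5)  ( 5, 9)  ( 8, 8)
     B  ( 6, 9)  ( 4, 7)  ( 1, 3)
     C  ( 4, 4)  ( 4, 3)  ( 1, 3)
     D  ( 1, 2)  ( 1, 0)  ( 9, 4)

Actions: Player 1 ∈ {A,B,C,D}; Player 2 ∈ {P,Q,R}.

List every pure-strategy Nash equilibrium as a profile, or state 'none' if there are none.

NE set: (A,Q), (B,P), (D,R)

(A,P): not NE [P2→Q gives 9>5]
(A,Q): NE
(A,R): not NE [P1→D gives 9>8; P2→Q gives 9>8]
(B,P): NE
(B,Q): not NE [P1→A gives 5>4; P2→P gives 9>7]
(B,R): not NE [P1→D gives 9>1; P2→P gives 9>3]
(C,P): not NE [P1→B gives 6>4]
(C,Q): not NE [P1→A gives 5>4; P2→P gives 4>3]
(C,R): not NE [P1→D gives 9>1; P2→P gives 4>3]
(D,P): not NE [P1→B gives 6>1; P2→R gives 4>2]
(D,Q): not NE [P1→A gives 5>1; P2→R gives 4>0]
(D,R): NE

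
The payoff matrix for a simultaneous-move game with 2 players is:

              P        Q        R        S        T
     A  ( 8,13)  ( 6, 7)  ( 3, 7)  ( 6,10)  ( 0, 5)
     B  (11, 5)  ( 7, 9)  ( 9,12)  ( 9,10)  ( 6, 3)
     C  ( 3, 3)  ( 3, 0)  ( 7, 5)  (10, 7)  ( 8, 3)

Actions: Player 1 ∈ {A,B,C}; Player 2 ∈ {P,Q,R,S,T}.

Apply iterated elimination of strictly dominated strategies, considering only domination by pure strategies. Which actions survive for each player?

IESDS → P1:{B,C} P2:{R,S}

P1 drop A (B beats it: P:11>8 Q:7>6 R:9>3 S:9>6 T:6>0)
P2 drop P (R beats it: B:12>5 C:5>3)
P2 drop Q (R beats it: B:12>9 C:5>0)
P2 drop T (R beats it: B:12>3 C:5>3)
P1→{B,C} P2→{R,S}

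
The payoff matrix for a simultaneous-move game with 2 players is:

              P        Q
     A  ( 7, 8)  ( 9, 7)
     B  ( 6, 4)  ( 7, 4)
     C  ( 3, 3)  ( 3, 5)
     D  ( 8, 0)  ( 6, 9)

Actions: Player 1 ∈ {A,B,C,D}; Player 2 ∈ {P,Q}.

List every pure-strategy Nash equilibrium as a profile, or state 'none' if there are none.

(A,P): not NE [P1→D gives 8>7]
(A,Q): not NE [P2→P gives 8>7]
(B,P): not NE [P1→D gives 8>6]
(B,Q): not NE [P1→A gives 9>7]
(C,P): not NE [P1→D gives 8>3; P2→Q gives 5>3]
(C,Q): not NE [P1→A gives 9>3]
(D,P): not NE [P2→Q gives 9>0]
(D,Q): not NE [P1→A gives 9>6]

No pure NE.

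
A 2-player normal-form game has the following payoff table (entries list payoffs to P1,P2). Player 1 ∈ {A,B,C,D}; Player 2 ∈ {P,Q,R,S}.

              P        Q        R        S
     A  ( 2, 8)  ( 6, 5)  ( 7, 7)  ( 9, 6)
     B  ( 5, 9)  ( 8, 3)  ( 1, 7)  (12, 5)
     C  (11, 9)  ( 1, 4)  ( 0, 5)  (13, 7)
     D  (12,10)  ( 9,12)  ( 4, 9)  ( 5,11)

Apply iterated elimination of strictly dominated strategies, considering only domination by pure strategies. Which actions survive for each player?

IESDS → P1:{B,C,D} P2:{P,Q,S}

P2 drop R (P beats it: A:8>7 B:9>7 C:9>5 D:10>9)
P1 drop A (B beats it: P:5>2 Q:8>6 S:12>9)
P1→{B,C,D} P2→{P,Q,S}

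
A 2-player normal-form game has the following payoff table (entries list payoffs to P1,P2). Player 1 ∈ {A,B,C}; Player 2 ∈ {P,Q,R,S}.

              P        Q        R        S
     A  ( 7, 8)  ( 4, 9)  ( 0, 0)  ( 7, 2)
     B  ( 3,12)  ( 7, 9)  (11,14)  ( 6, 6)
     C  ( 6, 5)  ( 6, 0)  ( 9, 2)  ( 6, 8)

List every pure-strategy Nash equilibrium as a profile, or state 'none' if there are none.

Nash profiles: (B,R)

(A,P): not NE [P2→Q gives 9>8]
(A,Q): not NE [P1→B gives 7>4]
(A,R): not NE [P1→B gives 11>0; P2→Q gives 9>0]
(A,S): not NE [P2→Q gives 9>2]
(B,P): not NE [P1→A gives 7>3; P2→R gives 14>12]
(B,Q): not NE [P2→R gives 14>9]
(B,R): NE
(B,S): not NE [P1→A gives 7>6; P2→R gives 14>6]
(C,P): not NE [P1→A gives 7>6; P2→S gives 8>5]
(C,Q): not NE [P1→B gives 7>6; P2→S gives 8>0]
(C,R): not NE [P1→B gives 11>9; P2→S gives 8>2]
(C,S): not NE [P1→A gives 7>6]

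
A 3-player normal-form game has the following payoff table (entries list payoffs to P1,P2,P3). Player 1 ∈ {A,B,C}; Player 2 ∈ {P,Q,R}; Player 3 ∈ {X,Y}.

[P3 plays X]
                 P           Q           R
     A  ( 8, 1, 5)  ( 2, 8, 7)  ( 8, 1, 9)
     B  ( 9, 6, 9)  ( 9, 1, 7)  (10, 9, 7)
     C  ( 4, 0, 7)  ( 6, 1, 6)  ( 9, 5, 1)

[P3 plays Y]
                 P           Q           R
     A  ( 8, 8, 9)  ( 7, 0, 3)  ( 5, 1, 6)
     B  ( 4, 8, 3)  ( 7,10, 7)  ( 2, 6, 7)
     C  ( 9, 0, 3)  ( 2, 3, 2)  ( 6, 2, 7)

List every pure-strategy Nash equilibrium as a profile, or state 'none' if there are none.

Nash profiles: (B,Q,Y), (B,R,X)

(A,P,X): not NE [P1→B gives 9>8; P2→Q gives 8>1; P3→Y gives 9>5]
(A,P,Y): not NE [P1→C gives 9>8]
(A,Q,X): not NE [P1→B gives 9>2]
(A,Q,Y): not NE [P2→P gives 8>0; P3→X gives 7>3]
(A,R,X): not NE [P1→B gives 10>8; P2→Q gives 8>1]
(A,R,Y): not NE [P1→C gives 6>5; P2→P gives 8>1; P3→X gives 9>6]
(B,P,X): not NE [P2→R gives 9>6]
(B,P,Y): not NE [P1→C gives 9>4; P2→Q gives 10>8; P3→X gives 9>3]
(B,Q,X): not NE [P2→R gives 9>1]
(B,Q,Y): NE
(B,R,X): NE
(B,R,Y): not NE [P1→C gives 6>2; P2→Q gives 10>6]
(C,P,X): not NE [P1→B gives 9>4; P2→R gives 5>0]
(C,P,Y): not NE [P2→Q gives 3>0; P3→X gives 7>3]
(C,Q,X): not NE [P1→B gives 9>6; P2→R gives 5>1]
(C,Q,Y): not NE [P1→B gives 7>2; P3→X gives 6>2]
(C,R,X): not NE [P1→B gives 10>9; P3→Y gives 7>1]
(C,R,Y): not NE [P2→Q gives 3>2]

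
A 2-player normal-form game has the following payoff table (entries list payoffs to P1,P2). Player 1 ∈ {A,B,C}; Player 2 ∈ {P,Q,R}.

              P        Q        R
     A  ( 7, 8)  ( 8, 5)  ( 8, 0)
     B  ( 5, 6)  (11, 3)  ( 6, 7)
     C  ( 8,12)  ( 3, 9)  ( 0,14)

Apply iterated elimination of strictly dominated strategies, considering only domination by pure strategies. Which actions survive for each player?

P2 drop Q (P beats it: A:8>5 B:6>3 C:12>9)
P1 drop B (A beats it: P:7>5 R:8>6)
P1→{A,C} P2→{P,R}

Survivors P1:{A,C} P2:{P,R}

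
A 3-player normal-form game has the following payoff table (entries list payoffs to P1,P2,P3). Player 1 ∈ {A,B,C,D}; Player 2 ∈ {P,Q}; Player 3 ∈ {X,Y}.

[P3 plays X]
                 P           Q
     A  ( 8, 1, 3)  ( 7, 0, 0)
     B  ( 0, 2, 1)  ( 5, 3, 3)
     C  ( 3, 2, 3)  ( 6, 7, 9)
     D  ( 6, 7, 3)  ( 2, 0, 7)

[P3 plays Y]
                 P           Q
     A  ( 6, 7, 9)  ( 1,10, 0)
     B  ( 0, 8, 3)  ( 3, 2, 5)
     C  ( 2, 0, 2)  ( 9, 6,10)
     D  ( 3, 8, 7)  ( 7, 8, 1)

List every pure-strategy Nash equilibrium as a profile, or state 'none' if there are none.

(A,P,X): not NE [P3→Y gives 9>3]
(A,P,Y): not NE [P2→Q gives 10>7]
(A,Q,X): not NE [P2→P gives 1>0]
(A,Q,Y): not NE [P1→C gives 9>1]
(B,P,X): not NE [P1→A gives 8>0; P2→Q gives 3>2; P3→Y gives 3>1]
(B,P,Y): not NE [P1→A gives 6>0]
(B,Q,X): not NE [P1→A gives 7>5; P3→Y gives 5>3]
(B,Q,Y): not NE [P1→C gives 9>3; P2→P gives 8>2]
(C,P,X): not NE [P1→A gives 8>3; P2→Q gives 7>2]
(C,P,Y): not NE [P1→A gives 6>2; P2→Q gives 6>0; P3→X gives 3>2]
(C,Q,X): not NE [P1→A gives 7>6; P3→Y gives 10>9]
(C,Q,Y): NE
(D,P,X): not NE [P1→A gives 8>6; P3→Y gives 7>3]
(D,P,Y): not NE [P1→A gives 6>3]
(D,Q,X): not NE [P1→A gives 7>2; P2→P gives 7>0]
(D,Q,Y): not NE [P1→C gives 9>7; P3→X gives 7>1]

PSNE = {(C,Q,Y)}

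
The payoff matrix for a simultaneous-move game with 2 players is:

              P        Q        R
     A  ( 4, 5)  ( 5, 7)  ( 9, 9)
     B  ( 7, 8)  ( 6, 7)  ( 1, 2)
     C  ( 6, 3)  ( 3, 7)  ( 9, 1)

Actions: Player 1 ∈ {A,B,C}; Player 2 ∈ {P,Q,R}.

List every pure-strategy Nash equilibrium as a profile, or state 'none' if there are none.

Nash profiles: (A,R), (B,P)

(A,P): not NE [P1→B gives 7>4; P2→R gives 9>5]
(A,Q): not NE [P1→B gives 6>5; P2→R gives 9>7]
(A,R): NE
(B,P): NE
(B,Q): not NE [P2→P gives 8>7]
(B,R): not NE [P1→C gives 9>1; P2→P gives 8>2]
(C,P): not NE [P1→B gives 7>6; P2→Q gives 7>3]
(C,Q): not NE [P1→B gives 6>3]
(C,R): not NE [P2→Q gives 7>1]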